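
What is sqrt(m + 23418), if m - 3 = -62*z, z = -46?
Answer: sqrt(26273) ≈ 162.09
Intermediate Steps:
m = 2855 (m = 3 - 62*(-46) = 3 + 2852 = 2855)
sqrt(m + 23418) = sqrt(2855 + 23418) = sqrt(26273)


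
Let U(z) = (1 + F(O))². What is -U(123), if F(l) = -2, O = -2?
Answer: -1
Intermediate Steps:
U(z) = 1 (U(z) = (1 - 2)² = (-1)² = 1)
-U(123) = -1*1 = -1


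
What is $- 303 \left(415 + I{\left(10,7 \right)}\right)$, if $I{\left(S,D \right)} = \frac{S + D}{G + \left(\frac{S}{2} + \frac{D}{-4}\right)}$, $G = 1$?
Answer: $-126957$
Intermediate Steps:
$I{\left(S,D \right)} = \frac{D + S}{1 + \frac{S}{2} - \frac{D}{4}}$ ($I{\left(S,D \right)} = \frac{S + D}{1 + \left(\frac{S}{2} + \frac{D}{-4}\right)} = \frac{D + S}{1 + \left(S \frac{1}{2} + D \left(- \frac{1}{4}\right)\right)} = \frac{D + S}{1 - \left(- \frac{S}{2} + \frac{D}{4}\right)} = \frac{D + S}{1 + \frac{S}{2} - \frac{D}{4}}$)
$- 303 \left(415 + I{\left(10,7 \right)}\right) = - 303 \left(415 + \frac{4 \left(7 + 10\right)}{4 - 7 + 2 \cdot 10}\right) = - 303 \left(415 + 4 \frac{1}{4 - 7 + 20} \cdot 17\right) = - 303 \left(415 + 4 \cdot \frac{1}{17} \cdot 17\right) = - 303 \left(415 + 4\right) = \left(-303\right) 419 = -126957$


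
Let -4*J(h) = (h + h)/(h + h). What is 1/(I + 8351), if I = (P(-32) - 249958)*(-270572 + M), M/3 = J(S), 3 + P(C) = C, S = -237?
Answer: 4/270565207367 ≈ 1.4784e-11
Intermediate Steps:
P(C) = -3 + C
J(h) = -¼ (J(h) = -(h + h)/(4*(h + h)) = -2*h/(4*(2*h)) = -2*h*1/(2*h)/4 = -¼*1 = -¼)
M = -¾ (M = 3*(-¼) = -¾ ≈ -0.75000)
I = 270565173963/4 (I = ((-3 - 32) - 249958)*(-270572 - ¾) = (-35 - 249958)*(-1082291/4) = -249993*(-1082291/4) = 270565173963/4 ≈ 6.7641e+10)
1/(I + 8351) = 1/(270565173963/4 + 8351) = 1/(270565207367/4) = 4/270565207367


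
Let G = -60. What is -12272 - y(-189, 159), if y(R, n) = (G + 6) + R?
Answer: -12029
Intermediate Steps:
y(R, n) = -54 + R (y(R, n) = (-60 + 6) + R = -54 + R)
-12272 - y(-189, 159) = -12272 - (-54 - 189) = -12272 - 1*(-243) = -12272 + 243 = -12029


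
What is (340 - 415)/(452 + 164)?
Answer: -75/616 ≈ -0.12175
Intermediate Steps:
(340 - 415)/(452 + 164) = -75/616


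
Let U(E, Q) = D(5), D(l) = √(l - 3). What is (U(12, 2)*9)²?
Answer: 162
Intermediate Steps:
D(l) = √(-3 + l)
U(E, Q) = √2 (U(E, Q) = √(-3 + 5) = √2)
(U(12, 2)*9)² = (√2*9)² = (9*√2)² = 162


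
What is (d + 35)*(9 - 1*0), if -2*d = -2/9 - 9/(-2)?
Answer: 1183/4 ≈ 295.75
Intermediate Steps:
d = -77/36 (d = -(-2/9 - 9/(-2))/2 = -(-2*⅑ - 9*(-½))/2 = -(-2/9 + 9/2)/2 = -½*77/18 = -77/36 ≈ -2.1389)
(d + 35)*(9 - 1*0) = (-77/36 + 35)*(9 - 1*0) = 1183*(9 + 0)/36 = (1183/36)*9 = 1183/4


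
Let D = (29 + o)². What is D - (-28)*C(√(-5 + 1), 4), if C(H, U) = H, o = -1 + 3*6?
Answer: 2116 + 56*I ≈ 2116.0 + 56.0*I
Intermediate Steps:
o = 17 (o = -1 + 18 = 17)
D = 2116 (D = (29 + 17)² = 46² = 2116)
D - (-28)*C(√(-5 + 1), 4) = 2116 - (-28)*√(-5 + 1) = 2116 - (-28)*√(-4) = 2116 - (-28)*2*I = 2116 - (-56)*I = 2116 + 56*I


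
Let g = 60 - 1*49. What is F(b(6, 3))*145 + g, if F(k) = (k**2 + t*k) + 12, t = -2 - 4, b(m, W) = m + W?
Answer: 5666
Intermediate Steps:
b(m, W) = W + m
g = 11 (g = 60 - 49 = 11)
t = -6
F(k) = 12 + k**2 - 6*k (F(k) = (k**2 - 6*k) + 12 = 12 + k**2 - 6*k)
F(b(6, 3))*145 + g = (12 + (3 + 6)**2 - 6*(3 + 6))*145 + 11 = (12 + 9**2 - 6*9)*145 + 11 = (12 + 81 - 54)*145 + 11 = 39*145 + 11 = 5655 + 11 = 5666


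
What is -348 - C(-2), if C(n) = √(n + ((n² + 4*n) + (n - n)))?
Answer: -348 - I*√6 ≈ -348.0 - 2.4495*I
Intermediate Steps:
C(n) = √(n² + 5*n) (C(n) = √(n + ((n² + 4*n) + 0)) = √(n + (n² + 4*n)) = √(n² + 5*n))
-348 - C(-2) = -348 - √(-2*(5 - 2)) = -348 - √(-2*3) = -348 - √(-6) = -348 - I*√6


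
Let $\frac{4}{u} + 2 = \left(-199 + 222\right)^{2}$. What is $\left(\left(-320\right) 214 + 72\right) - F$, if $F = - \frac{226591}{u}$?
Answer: $\frac{119139825}{4} \approx 2.9785 \cdot 10^{7}$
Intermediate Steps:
$u = \frac{4}{527}$ ($u = \frac{4}{-2 + \left(-199 + 222\right)^{2}} = \frac{4}{-2 + 23^{2}} = \frac{4}{-2 + 529} = \frac{4}{527} \approx 0.0075901$)
$F = - \frac{119413457}{4}$ ($F = - \frac{226591}{\frac{4}{527}} = \left(-226591\right) \frac{527}{4} = - \frac{119413457}{4} \approx -2.9853 \cdot 10^{7}$)
$\left(\left(-320\right) 214 + 72\right) - F = \left(\left(-320\right) 214 + 72\right) - - \frac{119413457}{4} = \left(-68480 + 72\right) + \frac{119413457}{4} = -68408 + \frac{119413457}{4} = \frac{119139825}{4}$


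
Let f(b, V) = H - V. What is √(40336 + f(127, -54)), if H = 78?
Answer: 2*√10117 ≈ 201.17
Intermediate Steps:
f(b, V) = 78 - V
√(40336 + f(127, -54)) = √(40336 + (78 - 1*(-54))) = √(40336 + (78 + 54)) = √(40336 + 132) = √40468 = 2*√10117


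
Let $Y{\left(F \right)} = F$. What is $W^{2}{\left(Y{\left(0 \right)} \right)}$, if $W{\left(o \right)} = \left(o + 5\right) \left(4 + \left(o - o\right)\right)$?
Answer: $400$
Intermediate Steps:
$W{\left(o \right)} = 20 + 4 o$ ($W{\left(o \right)} = \left(5 + o\right) \left(4 + 0\right) = \left(5 + o\right) 4 = 20 + 4 o$)
$W^{2}{\left(Y{\left(0 \right)} \right)} = \left(20 + 4 \cdot 0\right)^{2} = \left(20 + 0\right)^{2} = 20^{2} = 400$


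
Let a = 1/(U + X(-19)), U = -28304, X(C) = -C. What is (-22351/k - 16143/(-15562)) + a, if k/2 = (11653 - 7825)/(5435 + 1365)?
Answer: -8362088991711799/421243809690 ≈ -19851.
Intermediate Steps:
k = 957/850 (k = 2*((11653 - 7825)/(5435 + 1365)) = 2*(3828/6800) = 2*(3828*(1/6800)) = 2*(957/1700) = 957/850 ≈ 1.1259)
a = -1/28285 (a = 1/(-28304 - 1*(-19)) = 1/(-28304 + 19) = 1/(-28285) = -1/28285 ≈ -3.5354e-5)
(-22351/k - 16143/(-15562)) + a = (-22351/957/850 - 16143/(-15562)) - 1/28285 = (-22351*850/957 - 16143*(-1/15562)) - 1/28285 = (-18998350/957 + 16143/15562) - 1/28285 = -295636873849/14892834 - 1/28285 = -8362088991711799/421243809690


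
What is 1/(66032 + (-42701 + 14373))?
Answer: 1/37704 ≈ 2.6522e-5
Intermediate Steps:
1/(66032 + (-42701 + 14373)) = 1/(66032 - 28328) = 1/37704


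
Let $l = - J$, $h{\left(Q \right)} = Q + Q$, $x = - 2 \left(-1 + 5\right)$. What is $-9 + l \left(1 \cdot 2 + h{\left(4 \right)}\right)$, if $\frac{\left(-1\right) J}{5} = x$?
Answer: $-409$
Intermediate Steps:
$x = -8$ ($x = \left(-2\right) 4 = -8$)
$h{\left(Q \right)} = 2 Q$
$J = 40$ ($J = \left(-5\right) \left(-8\right) = 40$)
$l = -40$ ($l = \left(-1\right) 40 = -40$)
$-9 + l \left(1 \cdot 2 + h{\left(4 \right)}\right) = -9 - 40 \left(1 \cdot 2 + 2 \cdot 4\right) = -9 - 40 \left(2 + 8\right) = -9 - 400 = -409$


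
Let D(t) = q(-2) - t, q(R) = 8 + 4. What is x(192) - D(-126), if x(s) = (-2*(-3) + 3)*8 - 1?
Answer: -67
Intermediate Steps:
q(R) = 12
x(s) = 71 (x(s) = (6 + 3)*8 - 1 = 9*8 - 1 = 72 - 1 = 71)
D(t) = 12 - t
x(192) - D(-126) = 71 - (12 - 1*(-126)) = 71 - (12 + 126) = 71 - 1*138 = 71 - 138 = -67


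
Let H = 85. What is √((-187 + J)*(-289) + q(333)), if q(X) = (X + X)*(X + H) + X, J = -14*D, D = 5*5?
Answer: √433914 ≈ 658.72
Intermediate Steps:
D = 25
J = -350 (J = -14*25 = -350)
q(X) = X + 2*X*(85 + X) (q(X) = (X + X)*(X + 85) + X = (2*X)*(85 + X) + X = 2*X*(85 + X) + X = X + 2*X*(85 + X))
√((-187 + J)*(-289) + q(333)) = √((-187 - 350)*(-289) + 333*(171 + 2*333)) = √(-537*(-289) + 333*(171 + 666)) = √(155193 + 333*837) = √(155193 + 278721) = √433914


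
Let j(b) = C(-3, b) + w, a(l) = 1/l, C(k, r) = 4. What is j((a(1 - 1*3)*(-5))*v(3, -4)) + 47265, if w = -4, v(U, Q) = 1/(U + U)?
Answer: 47265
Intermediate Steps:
v(U, Q) = 1/(2*U)
j(b) = 0 (j(b) = 4 - 4 = 0)
j((a(1 - 1*3)*(-5))*v(3, -4)) + 47265 = 0 + 47265 = 47265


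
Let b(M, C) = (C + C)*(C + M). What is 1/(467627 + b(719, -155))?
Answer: 1/292787 ≈ 3.4155e-6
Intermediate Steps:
b(M, C) = 2*C*(C + M) (b(M, C) = (2*C)*(C + M) = 2*C*(C + M))
1/(467627 + b(719, -155)) = 1/(467627 + 2*(-155)*(-155 + 719)) = 1/(467627 + 2*(-155)*564) = 1/(467627 - 174840) = 1/292787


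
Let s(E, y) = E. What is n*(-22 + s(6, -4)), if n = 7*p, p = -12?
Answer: 1344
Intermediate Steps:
n = -84 (n = 7*(-12) = -84)
n*(-22 + s(6, -4)) = -84*(-22 + 6) = -84*(-16) = 1344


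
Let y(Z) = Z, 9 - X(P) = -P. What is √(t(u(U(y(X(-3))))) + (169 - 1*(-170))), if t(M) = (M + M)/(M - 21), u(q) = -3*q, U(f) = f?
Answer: 3*√6383/13 ≈ 18.437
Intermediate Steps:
X(P) = 9 + P (X(P) = 9 - (-1)*P = 9 + P)
t(M) = 2*M/(-21 + M) (t(M) = (2*M)/(-21 + M) = 2*M/(-21 + M))
√(t(u(U(y(X(-3))))) + (169 - 1*(-170))) = √(2*(-3*(9 - 3))/(-21 - 3*(9 - 3)) + (169 - 1*(-170))) = √(2*(-3*6)/(-21 - 3*6) + (169 + 170)) = √(2*(-18)/(-21 - 18) + 339) = √(2*(-18)/(-39) + 339) = √(2*(-18)*(-1/39) + 339) = √(12/13 + 339) = √(4419/13) = 3*√6383/13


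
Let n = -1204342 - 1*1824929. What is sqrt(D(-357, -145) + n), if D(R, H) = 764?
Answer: I*sqrt(3028507) ≈ 1740.3*I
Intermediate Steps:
n = -3029271 (n = -1204342 - 1824929 = -3029271)
sqrt(D(-357, -145) + n) = sqrt(764 - 3029271) = sqrt(-3028507) = I*sqrt(3028507)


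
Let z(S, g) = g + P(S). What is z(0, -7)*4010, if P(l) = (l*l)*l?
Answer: -28070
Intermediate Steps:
P(l) = l³ (P(l) = l²*l = l³)
z(S, g) = g + S³
z(0, -7)*4010 = (-7 + 0³)*4010 = (-7 + 0)*4010 = -7*4010 = -28070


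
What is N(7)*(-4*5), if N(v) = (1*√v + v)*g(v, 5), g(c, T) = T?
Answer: -700 - 100*√7 ≈ -964.58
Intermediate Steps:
N(v) = 5*v + 5*√v (N(v) = (1*√v + v)*5 = (√v + v)*5 = (v + √v)*5 = 5*v + 5*√v)
N(7)*(-4*5) = (5*7 + 5*√7)*(-4*5) = (35 + 5*√7)*(-20) = -700 - 100*√7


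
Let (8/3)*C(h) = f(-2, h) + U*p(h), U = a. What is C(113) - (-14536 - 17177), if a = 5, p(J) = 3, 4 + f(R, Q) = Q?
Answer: 63519/2 ≈ 31760.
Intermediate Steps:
f(R, Q) = -4 + Q
U = 5
C(h) = 33/8 + 3*h/8 (C(h) = 3*((-4 + h) + 5*3)/8 = 3*((-4 + h) + 15)/8 = 3*(11 + h)/8 = 33/8 + 3*h/8)
C(113) - (-14536 - 17177) = (33/8 + (3/8)*113) - (-14536 - 17177) = (33/8 + 339/8) - 1*(-31713) = 93/2 + 31713 = 63519/2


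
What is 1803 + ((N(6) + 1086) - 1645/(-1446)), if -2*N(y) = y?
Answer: 4174801/1446 ≈ 2887.1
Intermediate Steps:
N(y) = -y/2
1803 + ((N(6) + 1086) - 1645/(-1446)) = 1803 + ((-1/2*6 + 1086) - 1645/(-1446)) = 1803 + ((-3 + 1086) - 1645*(-1/1446)) = 1803 + (1083 + 1645/1446) = 1803 + 1567663/1446 = 4174801/1446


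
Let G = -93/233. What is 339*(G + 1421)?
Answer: 112209000/233 ≈ 4.8158e+5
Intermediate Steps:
G = -93/233 (G = -93*1/233 = -93/233 ≈ -0.39914)
339*(G + 1421) = 339*(-93/233 + 1421) = 339*(331000/233) = 112209000/233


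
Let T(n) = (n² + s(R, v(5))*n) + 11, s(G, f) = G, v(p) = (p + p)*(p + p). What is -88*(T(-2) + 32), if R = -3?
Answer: -4664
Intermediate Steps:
v(p) = 4*p² (v(p) = (2*p)*(2*p) = 4*p²)
T(n) = 11 + n² - 3*n (T(n) = (n² - 3*n) + 11 = 11 + n² - 3*n)
-88*(T(-2) + 32) = -88*((11 + (-2)² - 3*(-2)) + 32) = -88*((11 + 4 + 6) + 32) = -88*(21 + 32) = -88*53 = -4664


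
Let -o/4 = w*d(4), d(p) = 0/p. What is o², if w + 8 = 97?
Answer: 0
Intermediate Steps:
w = 89 (w = -8 + 97 = 89)
d(p) = 0
o = 0 (o = -356*0 = -4*0 = 0)
o² = 0² = 0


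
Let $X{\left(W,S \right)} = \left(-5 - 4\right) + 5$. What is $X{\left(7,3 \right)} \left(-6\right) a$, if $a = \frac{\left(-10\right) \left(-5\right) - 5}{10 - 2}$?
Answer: $135$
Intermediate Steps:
$a = \frac{45}{8}$ ($a = \frac{50 - 5}{8} = 45 \cdot \frac{1}{8} = \frac{45}{8} \approx 5.625$)
$X{\left(W,S \right)} = -4$ ($X{\left(W,S \right)} = -9 + 5 = -4$)
$X{\left(7,3 \right)} \left(-6\right) a = \left(-4\right) \left(-6\right) \frac{45}{8} = 24 \cdot \frac{45}{8} = 135$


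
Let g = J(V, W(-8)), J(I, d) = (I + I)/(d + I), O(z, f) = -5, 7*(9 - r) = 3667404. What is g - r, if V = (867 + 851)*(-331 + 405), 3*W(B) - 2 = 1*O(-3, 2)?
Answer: 466234508519/889917 ≈ 5.2391e+5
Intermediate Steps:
r = -3667341/7 (r = 9 - 1/7*3667404 = 9 - 3667404/7 = -3667341/7 ≈ -5.2391e+5)
W(B) = -1 (W(B) = 2/3 + (1*(-5))/3 = 2/3 + (1/3)*(-5) = 2/3 - 5/3 = -1)
V = 127132 (V = 1718*74 = 127132)
J(I, d) = 2*I/(I + d) (J(I, d) = (2*I)/(I + d) = 2*I/(I + d))
g = 254264/127131 (g = 2*127132/(127132 - 1) = 2*127132/127131 = 2*127132*(1/127131) = 254264/127131 ≈ 2.0000)
g - r = 254264/127131 - 1*(-3667341/7) = 254264/127131 + 3667341/7 = 466234508519/889917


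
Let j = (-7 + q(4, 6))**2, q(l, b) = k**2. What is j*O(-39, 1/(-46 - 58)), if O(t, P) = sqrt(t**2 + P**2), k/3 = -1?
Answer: sqrt(16451137)/26 ≈ 156.00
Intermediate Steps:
k = -3 (k = 3*(-1) = -3)
q(l, b) = 9 (q(l, b) = (-3)**2 = 9)
j = 4 (j = (-7 + 9)**2 = 2**2 = 4)
O(t, P) = sqrt(P**2 + t**2)
j*O(-39, 1/(-46 - 58)) = 4*sqrt((1/(-46 - 58))**2 + (-39)**2) = 4*sqrt((1/(-104))**2 + 1521) = 4*sqrt((-1/104)**2 + 1521) = 4*sqrt(1/10816 + 1521) = 4*sqrt(16451137/10816) = 4*(sqrt(16451137)/104) = sqrt(16451137)/26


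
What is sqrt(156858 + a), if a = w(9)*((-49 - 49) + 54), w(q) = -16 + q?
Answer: sqrt(157166) ≈ 396.44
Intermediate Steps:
a = 308 (a = (-16 + 9)*((-49 - 49) + 54) = -7*(-98 + 54) = -7*(-44) = 308)
sqrt(156858 + a) = sqrt(156858 + 308) = sqrt(157166)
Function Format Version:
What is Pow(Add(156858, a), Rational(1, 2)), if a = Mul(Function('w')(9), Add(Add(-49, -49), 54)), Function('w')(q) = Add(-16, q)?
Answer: Pow(157166, Rational(1, 2)) ≈ 396.44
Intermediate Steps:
a = 308 (a = Mul(Add(-16, 9), Add(Add(-49, -49), 54)) = Mul(-7, Add(-98, 54)) = Mul(-7, -44) = 308)
Pow(Add(156858, a), Rational(1, 2)) = Pow(Add(156858, 308), Rational(1, 2)) = Pow(157166, Rational(1, 2))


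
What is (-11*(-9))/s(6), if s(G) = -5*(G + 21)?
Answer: -11/15 ≈ -0.73333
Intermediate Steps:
s(G) = -105 - 5*G (s(G) = -5*(21 + G) = -105 - 5*G)
(-11*(-9))/s(6) = (-11*(-9))/(-105 - 5*6) = 99/(-105 - 30) = 99/(-135) = 99*(-1/135) = -11/15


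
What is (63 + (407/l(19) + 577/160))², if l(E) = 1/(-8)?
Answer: 260409151809/25600 ≈ 1.0172e+7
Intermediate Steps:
l(E) = -⅛
(63 + (407/l(19) + 577/160))² = (63 + (407/(-⅛) + 577/160))² = (63 + (407*(-8) + 577*(1/160)))² = (63 + (-3256 + 577/160))² = (63 - 520383/160)² = (-510303/160)² = 260409151809/25600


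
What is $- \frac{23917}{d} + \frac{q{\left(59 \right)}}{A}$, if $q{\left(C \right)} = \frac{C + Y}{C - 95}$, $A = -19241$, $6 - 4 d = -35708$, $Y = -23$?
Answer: $- \frac{920356137}{343586537} \approx -2.6787$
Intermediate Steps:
$d = \frac{17857}{2}$ ($d = \frac{3}{2} - -8927 = \frac{3}{2} + 8927 = \frac{17857}{2} \approx 8928.5$)
$q{\left(C \right)} = \frac{-23 + C}{-95 + C}$ ($q{\left(C \right)} = \frac{C - 23}{C - 95} = \frac{-23 + C}{-95 + C}$)
$- \frac{23917}{d} + \frac{q{\left(59 \right)}}{A} = - \frac{23917}{\frac{17857}{2}} + \frac{\frac{1}{-95 + 59} \left(-23 + 59\right)}{-19241} = \left(-23917\right) \frac{2}{17857} + \frac{1}{-36} \cdot 36 \left(- \frac{1}{19241}\right) = - \frac{47834}{17857} + \left(- \frac{1}{36}\right) 36 \left(- \frac{1}{19241}\right) = - \frac{47834}{17857} - - \frac{1}{19241} = - \frac{47834}{17857} + \frac{1}{19241} = - \frac{920356137}{343586537}$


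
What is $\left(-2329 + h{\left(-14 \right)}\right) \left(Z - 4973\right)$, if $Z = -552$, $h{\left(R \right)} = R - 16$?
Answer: $13033475$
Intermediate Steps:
$h{\left(R \right)} = -16 + R$
$\left(-2329 + h{\left(-14 \right)}\right) \left(Z - 4973\right) = \left(-2329 - 30\right) \left(-552 - 4973\right) = \left(-2329 - 30\right) \left(-5525\right) = \left(-2359\right) \left(-5525\right) = 13033475$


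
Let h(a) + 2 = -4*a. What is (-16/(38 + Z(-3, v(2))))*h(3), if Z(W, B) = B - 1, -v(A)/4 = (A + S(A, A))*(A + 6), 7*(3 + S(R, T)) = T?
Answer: 1568/419 ≈ 3.7422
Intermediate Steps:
h(a) = -2 - 4*a
S(R, T) = -3 + T/7
v(A) = -4*(-3 + 8*A/7)*(6 + A) (v(A) = -4*(A + (-3 + A/7))*(A + 6) = -4*(-3 + 8*A/7)*(6 + A))
Z(W, B) = -1 + B
(-16/(38 + Z(-3, v(2))))*h(3) = (-16/(38 + (-1 + (72 - 108/7*2 - 32/7*2²))))*(-2 - 4*3) = (-16/(38 + (-1 + (72 - 216/7 - 32/7*4))))*(-2 - 12) = (-16/(38 + (-1 + (72 - 216/7 - 128/7))))*(-14) = (-16/(38 + (-1 + 160/7)))*(-14) = (-16/(38 + 153/7))*(-14) = (-16/(419/7))*(-14) = ((7/419)*(-16))*(-14) = -112/419*(-14) = 1568/419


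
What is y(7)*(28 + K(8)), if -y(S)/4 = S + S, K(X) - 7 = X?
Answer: -2408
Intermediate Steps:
K(X) = 7 + X
y(S) = -8*S (y(S) = -4*(S + S) = -8*S)
y(7)*(28 + K(8)) = (-8*7)*(28 + (7 + 8)) = -56*(28 + 15) = -56*43 = -2408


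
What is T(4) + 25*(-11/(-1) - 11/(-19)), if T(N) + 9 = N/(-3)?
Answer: 15911/57 ≈ 279.14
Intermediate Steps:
T(N) = -9 - N/3 (T(N) = -9 + N/(-3) = -9 + N*(-⅓) = -9 - N/3)
T(4) + 25*(-11/(-1) - 11/(-19)) = (-9 - ⅓*4) + 25*(-11/(-1) - 11/(-19)) = (-9 - 4/3) + 25*(-11*(-1) - 11*(-1/19)) = -31/3 + 25*(11 + 11/19) = -31/3 + 25*(220/19) = -31/3 + 5500/19 = 15911/57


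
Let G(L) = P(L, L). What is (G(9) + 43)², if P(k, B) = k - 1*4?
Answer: 2304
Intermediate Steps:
P(k, B) = -4 + k (P(k, B) = k - 4 = -4 + k)
G(L) = -4 + L
(G(9) + 43)² = ((-4 + 9) + 43)² = (5 + 43)² = 48² = 2304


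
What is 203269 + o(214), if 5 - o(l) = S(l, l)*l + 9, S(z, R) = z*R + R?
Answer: -9642875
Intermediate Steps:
S(z, R) = R + R*z (S(z, R) = R*z + R = R + R*z)
o(l) = -4 - l²*(1 + l) (o(l) = 5 - ((l*(1 + l))*l + 9) = 5 - (l²*(1 + l) + 9) = 5 - (9 + l²*(1 + l)) = 5 + (-9 - l²*(1 + l)) = -4 - l²*(1 + l))
203269 + o(214) = 203269 + (-4 - 1*214²*(1 + 214)) = 203269 + (-4 - 1*45796*215) = 203269 + (-4 - 9846140) = 203269 - 9846144 = -9642875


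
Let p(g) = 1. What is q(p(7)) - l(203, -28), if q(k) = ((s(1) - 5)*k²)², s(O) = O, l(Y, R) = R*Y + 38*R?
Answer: 6764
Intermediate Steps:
l(Y, R) = 38*R + R*Y
q(k) = 16*k⁴ (q(k) = ((1 - 5)*k²)² = (-4*k²)² = 16*k⁴)
q(p(7)) - l(203, -28) = 16*1⁴ - (-28)*(38 + 203) = 16*1 - (-28)*241 = 16 - 1*(-6748) = 16 + 6748 = 6764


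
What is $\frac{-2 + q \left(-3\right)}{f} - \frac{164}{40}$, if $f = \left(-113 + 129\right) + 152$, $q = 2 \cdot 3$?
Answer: $- \frac{443}{105} \approx -4.219$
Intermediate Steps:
$q = 6$
$f = 168$ ($f = 16 + 152 = 168$)
$\frac{-2 + q \left(-3\right)}{f} - \frac{164}{40} = \frac{-2 + 6 \left(-3\right)}{168} - \frac{164}{40} = \left(-2 - 18\right) \frac{1}{168} - \frac{41}{10} = \left(-20\right) \frac{1}{168} - \frac{41}{10} = - \frac{5}{42} - \frac{41}{10} = - \frac{443}{105}$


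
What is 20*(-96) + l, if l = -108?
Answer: -2028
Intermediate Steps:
20*(-96) + l = 20*(-96) - 108 = -1920 - 108 = -2028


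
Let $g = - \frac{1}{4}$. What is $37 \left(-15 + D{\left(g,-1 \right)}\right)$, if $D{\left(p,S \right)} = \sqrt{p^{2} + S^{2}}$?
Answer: $-555 + \frac{37 \sqrt{17}}{4} \approx -516.86$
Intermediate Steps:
$g = - \frac{1}{4}$ ($g = \left(-1\right) \frac{1}{4} = - \frac{1}{4} \approx -0.25$)
$D{\left(p,S \right)} = \sqrt{S^{2} + p^{2}}$
$37 \left(-15 + D{\left(g,-1 \right)}\right) = 37 \left(-15 + \sqrt{\left(-1\right)^{2} + \left(- \frac{1}{4}\right)^{2}}\right) = 37 \left(-15 + \sqrt{1 + \frac{1}{16}}\right) = 37 \left(-15 + \sqrt{\frac{17}{16}}\right) = 37 \left(-15 + \frac{\sqrt{17}}{4}\right) = -555 + \frac{37 \sqrt{17}}{4}$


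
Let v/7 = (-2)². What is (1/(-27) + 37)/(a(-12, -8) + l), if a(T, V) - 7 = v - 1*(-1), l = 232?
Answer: 499/3618 ≈ 0.13792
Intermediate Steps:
v = 28 (v = 7*(-2)² = 7*4 = 28)
a(T, V) = 36 (a(T, V) = 7 + (28 - 1*(-1)) = 7 + (28 + 1) = 7 + 29 = 36)
(1/(-27) + 37)/(a(-12, -8) + l) = (1/(-27) + 37)/(36 + 232) = (-1/27 + 37)/268 = (998/27)*(1/268) = 499/3618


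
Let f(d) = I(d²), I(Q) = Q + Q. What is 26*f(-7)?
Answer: 2548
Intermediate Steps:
I(Q) = 2*Q
f(d) = 2*d²
26*f(-7) = 26*(2*(-7)²) = 26*(2*49) = 26*98 = 2548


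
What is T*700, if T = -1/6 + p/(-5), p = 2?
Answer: -1190/3 ≈ -396.67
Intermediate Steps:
T = -17/30 (T = -1/6 + 2/(-5) = -1*⅙ + 2*(-⅕) = -⅙ - ⅖ = -17/30 ≈ -0.56667)
T*700 = -17/30*700 = -1190/3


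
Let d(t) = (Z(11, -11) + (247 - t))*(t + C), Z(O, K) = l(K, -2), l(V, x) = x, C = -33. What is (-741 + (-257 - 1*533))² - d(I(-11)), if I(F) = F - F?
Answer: 2352046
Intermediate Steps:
I(F) = 0
Z(O, K) = -2
d(t) = (-33 + t)*(245 - t) (d(t) = (-2 + (247 - t))*(t - 33) = (245 - t)*(-33 + t) = (-33 + t)*(245 - t))
(-741 + (-257 - 1*533))² - d(I(-11)) = (-741 + (-257 - 1*533))² - (-8085 - 1*0² + 278*0) = (-741 + (-257 - 533))² - (-8085 - 1*0 + 0) = (-741 - 790)² - (-8085 + 0 + 0) = (-1531)² - 1*(-8085) = 2343961 + 8085 = 2352046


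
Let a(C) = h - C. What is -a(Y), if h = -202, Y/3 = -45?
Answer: 67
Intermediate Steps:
Y = -135 (Y = 3*(-45) = -135)
a(C) = -202 - C
-a(Y) = -(-202 - 1*(-135)) = -(-202 + 135) = -1*(-67) = 67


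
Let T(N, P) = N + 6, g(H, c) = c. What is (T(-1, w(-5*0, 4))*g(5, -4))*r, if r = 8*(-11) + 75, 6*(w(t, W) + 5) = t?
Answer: 260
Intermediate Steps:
w(t, W) = -5 + t/6
r = -13 (r = -88 + 75 = -13)
T(N, P) = 6 + N
(T(-1, w(-5*0, 4))*g(5, -4))*r = ((6 - 1)*(-4))*(-13) = (5*(-4))*(-13) = -20*(-13) = 260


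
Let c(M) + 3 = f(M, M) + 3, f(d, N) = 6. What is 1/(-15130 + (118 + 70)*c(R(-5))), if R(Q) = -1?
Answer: -1/14002 ≈ -7.1418e-5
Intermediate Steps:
c(M) = 6 (c(M) = -3 + (6 + 3) = -3 + 9 = 6)
1/(-15130 + (118 + 70)*c(R(-5))) = 1/(-15130 + (118 + 70)*6) = 1/(-15130 + 188*6) = 1/(-15130 + 1128) = 1/(-14002) = -1/14002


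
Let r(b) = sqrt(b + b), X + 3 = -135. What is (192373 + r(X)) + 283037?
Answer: 475410 + 2*I*sqrt(69) ≈ 4.7541e+5 + 16.613*I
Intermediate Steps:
X = -138 (X = -3 - 135 = -138)
r(b) = sqrt(2)*sqrt(b) (r(b) = sqrt(2*b) = sqrt(2)*sqrt(b))
(192373 + r(X)) + 283037 = (192373 + sqrt(2)*sqrt(-138)) + 283037 = (192373 + sqrt(2)*(I*sqrt(138))) + 283037 = (192373 + 2*I*sqrt(69)) + 283037 = 475410 + 2*I*sqrt(69)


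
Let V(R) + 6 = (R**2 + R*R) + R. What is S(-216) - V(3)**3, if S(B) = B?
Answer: -3591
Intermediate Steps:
V(R) = -6 + R + 2*R**2 (V(R) = -6 + ((R**2 + R*R) + R) = -6 + ((R**2 + R**2) + R) = -6 + (2*R**2 + R) = -6 + (R + 2*R**2) = -6 + R + 2*R**2)
S(-216) - V(3)**3 = -216 - (-6 + 3 + 2*3**2)**3 = -216 - (-6 + 3 + 2*9)**3 = -216 - (-6 + 3 + 18)**3 = -216 - 1*15**3 = -216 - 1*3375 = -216 - 3375 = -3591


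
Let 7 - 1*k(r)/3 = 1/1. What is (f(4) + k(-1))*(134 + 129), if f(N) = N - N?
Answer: 4734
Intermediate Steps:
f(N) = 0
k(r) = 18 (k(r) = 21 - 3/1 = 21 - 3*1 = 21 - 3 = 18)
(f(4) + k(-1))*(134 + 129) = (0 + 18)*(134 + 129) = 18*263 = 4734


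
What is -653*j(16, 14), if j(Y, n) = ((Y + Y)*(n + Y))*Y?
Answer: -10030080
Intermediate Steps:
j(Y, n) = 2*Y**2*(Y + n) (j(Y, n) = ((2*Y)*(Y + n))*Y = (2*Y*(Y + n))*Y = 2*Y**2*(Y + n))
-653*j(16, 14) = -1306*16**2*(16 + 14) = -1306*256*30 = -653*15360 = -10030080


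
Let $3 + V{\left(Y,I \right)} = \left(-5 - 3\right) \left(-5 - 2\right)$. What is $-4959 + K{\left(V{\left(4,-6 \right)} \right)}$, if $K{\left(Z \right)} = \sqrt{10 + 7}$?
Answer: $-4959 + \sqrt{17} \approx -4954.9$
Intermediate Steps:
$V{\left(Y,I \right)} = 53$ ($V{\left(Y,I \right)} = -3 + \left(-5 - 3\right) \left(-5 - 2\right) = -3 - -56 = -3 + 56 = 53$)
$K{\left(Z \right)} = \sqrt{17}$
$-4959 + K{\left(V{\left(4,-6 \right)} \right)} = -4959 + \sqrt{17}$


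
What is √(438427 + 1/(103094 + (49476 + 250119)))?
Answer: 2*√17773658576529639/402689 ≈ 662.14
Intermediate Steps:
√(438427 + 1/(103094 + (49476 + 250119))) = √(438427 + 1/(103094 + 299595)) = √(438427 + 1/402689) = √(176549730204/402689) = 2*√17773658576529639/402689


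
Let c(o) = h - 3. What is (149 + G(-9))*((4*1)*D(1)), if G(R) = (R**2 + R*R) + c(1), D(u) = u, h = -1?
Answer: 1228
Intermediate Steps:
c(o) = -4 (c(o) = -1 - 3 = -4)
G(R) = -4 + 2*R**2 (G(R) = (R**2 + R*R) - 4 = (R**2 + R**2) - 4 = 2*R**2 - 4 = -4 + 2*R**2)
(149 + G(-9))*((4*1)*D(1)) = (149 + (-4 + 2*(-9)**2))*((4*1)*1) = (149 + (-4 + 2*81))*(4*1) = (149 + (-4 + 162))*4 = (149 + 158)*4 = 307*4 = 1228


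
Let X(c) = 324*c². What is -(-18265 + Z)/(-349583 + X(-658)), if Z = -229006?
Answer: 247271/139930753 ≈ 0.0017671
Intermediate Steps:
-(-18265 + Z)/(-349583 + X(-658)) = -(-18265 - 229006)/(-349583 + 324*(-658)²) = -(-247271)/(-349583 + 324*432964) = -(-247271)/(-349583 + 140280336) = -(-247271)/139930753 = -1*(-247271/139930753) = 247271/139930753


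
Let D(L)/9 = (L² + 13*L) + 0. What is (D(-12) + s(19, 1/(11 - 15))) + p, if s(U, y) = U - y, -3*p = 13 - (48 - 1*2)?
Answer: -311/4 ≈ -77.750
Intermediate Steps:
D(L) = 9*L² + 117*L (D(L) = 9*((L² + 13*L) + 0) = 9*(L² + 13*L) = 9*L² + 117*L)
p = 11 (p = -(13 - (48 - 1*2))/3 = -(13 - (48 - 2))/3 = -(13 - 1*46)/3 = -(13 - 46)/3 = -⅓*(-33) = 11)
(D(-12) + s(19, 1/(11 - 15))) + p = (9*(-12)*(13 - 12) + (19 - 1/(11 - 15))) + 11 = (9*(-12)*1 + (19 - 1/(-4))) + 11 = (-108 + (19 - 1*(-¼))) + 11 = (-108 + (19 + ¼)) + 11 = (-108 + 77/4) + 11 = -355/4 + 11 = -311/4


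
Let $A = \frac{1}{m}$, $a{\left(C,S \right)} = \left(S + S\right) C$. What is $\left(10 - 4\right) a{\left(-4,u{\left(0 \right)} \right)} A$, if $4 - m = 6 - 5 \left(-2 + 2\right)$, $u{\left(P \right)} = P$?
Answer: $0$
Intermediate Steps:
$a{\left(C,S \right)} = 2 C S$ ($a{\left(C,S \right)} = 2 S C = 2 C S$)
$m = -2$ ($m = 4 - \left(6 - 5 \left(-2 + 2\right)\right) = 4 - \left(6 - 0\right) = 4 - \left(6 + 0\right) = 4 - 6 = -2$)
$A = - \frac{1}{2}$ ($A = \frac{1}{-2} = - \frac{1}{2} \approx -0.5$)
$\left(10 - 4\right) a{\left(-4,u{\left(0 \right)} \right)} A = \left(10 - 4\right) 2 \left(-4\right) 0 \left(- \frac{1}{2}\right) = 6 \cdot 0 \left(- \frac{1}{2}\right) = 0 \left(- \frac{1}{2}\right) = 0$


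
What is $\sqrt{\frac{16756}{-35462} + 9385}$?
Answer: $\frac{43 \sqrt{1595665883}}{17731} \approx 96.874$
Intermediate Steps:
$\sqrt{\frac{16756}{-35462} + 9385} = \sqrt{16756 \left(- \frac{1}{35462}\right) + 9385} = \sqrt{- \frac{8378}{17731} + 9385} = \sqrt{\frac{166397057}{17731}} = \frac{43 \sqrt{1595665883}}{17731}$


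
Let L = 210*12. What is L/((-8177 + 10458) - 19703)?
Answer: -1260/8711 ≈ -0.14464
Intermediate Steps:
L = 2520
L/((-8177 + 10458) - 19703) = 2520/((-8177 + 10458) - 19703) = 2520/(2281 - 19703) = 2520/(-17422) = 2520*(-1/17422) = -1260/8711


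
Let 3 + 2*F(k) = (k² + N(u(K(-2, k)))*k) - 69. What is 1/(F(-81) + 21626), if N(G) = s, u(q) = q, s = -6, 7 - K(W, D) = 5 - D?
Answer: 2/50227 ≈ 3.9819e-5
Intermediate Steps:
K(W, D) = 2 + D (K(W, D) = 7 - (5 - D) = 7 + (-5 + D) = 2 + D)
N(G) = -6
F(k) = -36 + k²/2 - 3*k (F(k) = -3/2 + ((k² - 6*k) - 69)/2 = -3/2 + (-69 + k² - 6*k)/2 = -3/2 + (-69/2 + k²/2 - 3*k) = -36 + k²/2 - 3*k)
1/(F(-81) + 21626) = 1/((-36 + (½)*(-81)² - 3*(-81)) + 21626) = 1/((-36 + (½)*6561 + 243) + 21626) = 1/((-36 + 6561/2 + 243) + 21626) = 1/(6975/2 + 21626) = 1/(50227/2) = 2/50227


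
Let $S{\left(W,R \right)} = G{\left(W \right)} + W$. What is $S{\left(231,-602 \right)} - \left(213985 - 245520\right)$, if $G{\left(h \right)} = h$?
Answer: $31997$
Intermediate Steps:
$S{\left(W,R \right)} = 2 W$ ($S{\left(W,R \right)} = W + W = 2 W$)
$S{\left(231,-602 \right)} - \left(213985 - 245520\right) = 2 \cdot 231 - \left(213985 - 245520\right) = 462 - \left(213985 - 245520\right) = 462 - -31535 = 462 + 31535 = 31997$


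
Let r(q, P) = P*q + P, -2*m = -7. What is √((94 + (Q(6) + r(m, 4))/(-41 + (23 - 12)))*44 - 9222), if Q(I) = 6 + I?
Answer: 3*I*√570 ≈ 71.624*I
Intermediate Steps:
m = 7/2 (m = -½*(-7) = 7/2 ≈ 3.5000)
r(q, P) = P + P*q
√((94 + (Q(6) + r(m, 4))/(-41 + (23 - 12)))*44 - 9222) = √((94 + ((6 + 6) + 4*(1 + 7/2))/(-41 + (23 - 12)))*44 - 9222) = √((94 + (12 + 4*(9/2))/(-41 + 11))*44 - 9222) = √((94 + (12 + 18)/(-30))*44 - 9222) = √((94 + 30*(-1/30))*44 - 9222) = √((94 - 1)*44 - 9222) = √(93*44 - 9222) = √(4092 - 9222) = √(-5130) = 3*I*√570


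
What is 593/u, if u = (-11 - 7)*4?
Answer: -593/72 ≈ -8.2361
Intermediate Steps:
u = -72 (u = -18*4 = -72)
593/u = 593/(-72) = 593*(-1/72) = -593/72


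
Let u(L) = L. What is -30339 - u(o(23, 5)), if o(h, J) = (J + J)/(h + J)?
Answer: -424751/14 ≈ -30339.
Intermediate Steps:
o(h, J) = 2*J/(J + h) (o(h, J) = (2*J)/(J + h) = 2*J/(J + h))
-30339 - u(o(23, 5)) = -30339 - 2*5/(5 + 23) = -30339 - 2*5/28 = -30339 - 1*5/14 = -30339 - 5/14 = -424751/14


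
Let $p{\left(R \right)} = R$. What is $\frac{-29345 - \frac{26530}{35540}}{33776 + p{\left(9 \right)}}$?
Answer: $- \frac{104294783}{120071890} \approx -0.8686$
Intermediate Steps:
$\frac{-29345 - \frac{26530}{35540}}{33776 + p{\left(9 \right)}} = \frac{-29345 - \frac{26530}{35540}}{33776 + 9} = \frac{-29345 - \frac{2653}{3554}}{33785} = \left(-29345 - \frac{2653}{3554}\right) \frac{1}{33785} = \left(- \frac{104294783}{3554}\right) \frac{1}{33785} = - \frac{104294783}{120071890}$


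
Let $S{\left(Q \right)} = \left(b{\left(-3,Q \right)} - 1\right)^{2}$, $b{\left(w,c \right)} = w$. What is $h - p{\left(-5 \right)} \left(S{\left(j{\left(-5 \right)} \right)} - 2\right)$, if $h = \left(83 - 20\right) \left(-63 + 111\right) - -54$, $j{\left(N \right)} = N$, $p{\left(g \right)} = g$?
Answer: $3148$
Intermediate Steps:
$S{\left(Q \right)} = 16$ ($S{\left(Q \right)} = \left(-3 - 1\right)^{2} = \left(-4\right)^{2} = 16$)
$h = 3078$ ($h = 63 \cdot 48 + 54 = 3024 + 54 = 3078$)
$h - p{\left(-5 \right)} \left(S{\left(j{\left(-5 \right)} \right)} - 2\right) = 3078 - - 5 \left(16 - 2\right) = 3078 - \left(-5\right) 14 = 3078 - -70 = 3078 + 70 = 3148$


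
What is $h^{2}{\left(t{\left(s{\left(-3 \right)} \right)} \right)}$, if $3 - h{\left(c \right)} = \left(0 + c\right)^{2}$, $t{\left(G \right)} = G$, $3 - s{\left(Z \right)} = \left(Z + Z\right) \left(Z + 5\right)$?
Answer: $49284$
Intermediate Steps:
$s{\left(Z \right)} = 3 - 2 Z \left(5 + Z\right)$ ($s{\left(Z \right)} = 3 - \left(Z + Z\right) \left(Z + 5\right) = 3 - 2 Z \left(5 + Z\right)$)
$h{\left(c \right)} = 3 - c^{2}$ ($h{\left(c \right)} = 3 - \left(0 + c\right)^{2} = 3 - c^{2}$)
$h^{2}{\left(t{\left(s{\left(-3 \right)} \right)} \right)} = \left(3 - \left(3 - -30 - 2 \left(-3\right)^{2}\right)^{2}\right)^{2} = \left(3 - \left(3 + 30 - 18\right)^{2}\right)^{2} = \left(3 - 15^{2}\right)^{2} = \left(3 - 225\right)^{2} = \left(-222\right)^{2} = 49284$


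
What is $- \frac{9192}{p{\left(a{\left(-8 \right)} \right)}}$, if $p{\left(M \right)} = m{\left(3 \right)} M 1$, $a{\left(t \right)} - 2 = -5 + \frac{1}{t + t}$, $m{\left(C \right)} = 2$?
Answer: $\frac{73536}{49} \approx 1500.7$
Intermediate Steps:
$a{\left(t \right)} = -3 + \frac{1}{2 t}$ ($a{\left(t \right)} = 2 - \left(5 - \frac{1}{t + t}\right) = 2 - \left(5 - \frac{1}{2 t}\right) = -3 + \frac{1}{2 t}$)
$p{\left(M \right)} = 2 M$ ($p{\left(M \right)} = 2 M 1 = 2 M$)
$- \frac{9192}{p{\left(a{\left(-8 \right)} \right)}} = - \frac{9192}{2 \left(-3 + \frac{1}{2 \left(-8\right)}\right)} = - \frac{9192}{2 \left(-3 + \frac{1}{2} \left(- \frac{1}{8}\right)\right)} = - \frac{9192}{2 \left(-3 - \frac{1}{16}\right)} = - \frac{9192}{2 \left(- \frac{49}{16}\right)} = - \frac{9192}{- \frac{49}{8}} = \left(-9192\right) \left(- \frac{8}{49}\right) = \frac{73536}{49}$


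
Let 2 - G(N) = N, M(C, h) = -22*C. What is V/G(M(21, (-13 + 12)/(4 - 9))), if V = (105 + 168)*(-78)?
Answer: -10647/232 ≈ -45.892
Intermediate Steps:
G(N) = 2 - N
V = -21294 (V = 273*(-78) = -21294)
V/G(M(21, (-13 + 12)/(4 - 9))) = -21294/(2 - (-22)*21) = -21294/(2 - 1*(-462)) = -21294/(2 + 462) = -21294/464 = -21294*1/464 = -10647/232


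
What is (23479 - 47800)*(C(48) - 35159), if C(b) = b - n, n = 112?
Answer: 856658583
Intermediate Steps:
C(b) = -112 + b (C(b) = b - 1*112 = b - 112 = -112 + b)
(23479 - 47800)*(C(48) - 35159) = (23479 - 47800)*((-112 + 48) - 35159) = -24321*(-64 - 35159) = -24321*(-35223) = 856658583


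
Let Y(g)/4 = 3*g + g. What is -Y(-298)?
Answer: 4768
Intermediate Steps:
Y(g) = 16*g (Y(g) = 4*(3*g + g) = 4*(4*g) = 16*g)
-Y(-298) = -16*(-298) = -1*(-4768) = 4768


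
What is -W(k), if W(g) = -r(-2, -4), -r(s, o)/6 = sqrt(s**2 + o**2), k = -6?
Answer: -12*sqrt(5) ≈ -26.833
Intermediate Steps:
r(s, o) = -6*sqrt(o**2 + s**2) (r(s, o) = -6*sqrt(s**2 + o**2) = -6*sqrt(o**2 + s**2))
W(g) = 12*sqrt(5) (W(g) = -(-6)*sqrt((-4)**2 + (-2)**2) = -(-6)*sqrt(16 + 4) = -(-6)*sqrt(20) = -(-6)*2*sqrt(5) = -(-12)*sqrt(5) = 12*sqrt(5))
-W(k) = -12*sqrt(5)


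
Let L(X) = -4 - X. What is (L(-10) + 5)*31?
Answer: 341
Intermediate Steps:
(L(-10) + 5)*31 = ((-4 - 1*(-10)) + 5)*31 = ((-4 + 10) + 5)*31 = (6 + 5)*31 = 11*31 = 341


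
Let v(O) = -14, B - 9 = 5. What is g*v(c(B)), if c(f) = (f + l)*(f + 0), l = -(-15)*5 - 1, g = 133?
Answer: -1862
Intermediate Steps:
B = 14 (B = 9 + 5 = 14)
l = 74 (l = -5*(-15) - 1 = 75 - 1 = 74)
c(f) = f*(74 + f) (c(f) = (f + 74)*(f + 0) = (74 + f)*f = f*(74 + f))
g*v(c(B)) = 133*(-14) = -1862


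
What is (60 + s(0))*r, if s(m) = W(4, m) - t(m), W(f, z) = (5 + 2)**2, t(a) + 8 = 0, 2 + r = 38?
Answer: 4212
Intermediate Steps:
r = 36 (r = -2 + 38 = 36)
t(a) = -8 (t(a) = -8 + 0 = -8)
W(f, z) = 49 (W(f, z) = 7**2 = 49)
s(m) = 57 (s(m) = 49 - 1*(-8) = 49 + 8 = 57)
(60 + s(0))*r = (60 + 57)*36 = 117*36 = 4212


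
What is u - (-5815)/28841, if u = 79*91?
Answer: 207343764/28841 ≈ 7189.2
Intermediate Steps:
u = 7189
u - (-5815)/28841 = 7189 - (-5815)/28841 = 7189 - 1*(-5815/28841) = 7189 + 5815/28841 = 207343764/28841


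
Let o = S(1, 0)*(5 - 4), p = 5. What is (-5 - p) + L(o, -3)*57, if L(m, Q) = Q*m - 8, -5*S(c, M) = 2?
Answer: -1988/5 ≈ -397.60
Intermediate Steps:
S(c, M) = -⅖ (S(c, M) = -⅕*2 = -⅖)
o = -⅖ (o = -2*(5 - 4)/5 = -⅖*1 = -⅖ ≈ -0.40000)
L(m, Q) = -8 + Q*m
(-5 - p) + L(o, -3)*57 = (-5 - 1*5) + (-8 - 3*(-⅖))*57 = (-5 - 5) + (-8 + 6/5)*57 = -10 - 34/5*57 = -10 - 1938/5 = -1988/5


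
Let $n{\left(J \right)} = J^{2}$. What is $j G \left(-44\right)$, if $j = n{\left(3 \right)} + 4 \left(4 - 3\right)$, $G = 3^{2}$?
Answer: $-5148$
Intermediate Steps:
$G = 9$
$j = 13$ ($j = 3^{2} + 4 \left(4 - 3\right) = 9 + 4 \left(4 - 3\right) = 9 + 4 \cdot 1 = 9 + 4 = 13$)
$j G \left(-44\right) = 13 \cdot 9 \left(-44\right) = 117 \left(-44\right) = -5148$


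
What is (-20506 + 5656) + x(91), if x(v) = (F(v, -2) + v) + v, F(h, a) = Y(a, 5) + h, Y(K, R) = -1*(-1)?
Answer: -14576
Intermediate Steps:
Y(K, R) = 1
F(h, a) = 1 + h
x(v) = 1 + 3*v (x(v) = ((1 + v) + v) + v = (1 + 2*v) + v = 1 + 3*v)
(-20506 + 5656) + x(91) = (-20506 + 5656) + (1 + 3*91) = -14850 + (1 + 273) = -14850 + 274 = -14576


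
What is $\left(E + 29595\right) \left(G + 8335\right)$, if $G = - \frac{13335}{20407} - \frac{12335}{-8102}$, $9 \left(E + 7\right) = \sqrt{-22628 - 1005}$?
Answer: $\frac{20389562127445810}{82668757} + \frac{1378231859365 i \sqrt{23633}}{1488037626} \approx 2.4664 \cdot 10^{8} + 1.4239 \cdot 10^{5} i$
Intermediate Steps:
$E = -7 + \frac{i \sqrt{23633}}{9}$ ($E = -7 + \frac{\sqrt{-22628 - 1005}}{9} = -7 + \frac{\sqrt{-23633}}{9} = -7 + \frac{i \sqrt{23633}}{9} \approx -7.0 + 17.081 i$)
$G = \frac{143680175}{165337514}$ ($G = \left(-13335\right) \frac{1}{20407} - - \frac{12335}{8102} = - \frac{13335}{20407} + \frac{12335}{8102} = \frac{143680175}{165337514} \approx 0.86901$)
$\left(E + 29595\right) \left(G + 8335\right) = \left(\left(-7 + \frac{i \sqrt{23633}}{9}\right) + 29595\right) \left(\frac{143680175}{165337514} + 8335\right) = \left(29588 + \frac{i \sqrt{23633}}{9}\right) \frac{1378231859365}{165337514} = \frac{20389562127445810}{82668757} + \frac{1378231859365 i \sqrt{23633}}{1488037626}$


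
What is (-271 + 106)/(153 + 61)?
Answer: -165/214 ≈ -0.77103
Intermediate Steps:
(-271 + 106)/(153 + 61) = -165/214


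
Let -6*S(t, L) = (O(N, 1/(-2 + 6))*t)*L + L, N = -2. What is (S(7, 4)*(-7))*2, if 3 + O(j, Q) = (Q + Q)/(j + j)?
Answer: -1169/6 ≈ -194.83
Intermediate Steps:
O(j, Q) = -3 + Q/j (O(j, Q) = -3 + (Q + Q)/(j + j) = -3 + (2*Q)/((2*j)) = -3 + (2*Q)*(1/(2*j)) = -3 + Q/j)
S(t, L) = -L/6 + 25*L*t/48 (S(t, L) = -(((-3 + 1/((-2 + 6)*(-2)))*t)*L + L)/6 = -(((-3 - 1/2/4)*t)*L + L)/6 = -(((-3 + (1/4)*(-1/2))*t)*L + L)/6 = -(((-3 - 1/8)*t)*L + L)/6 = -((-25*t/8)*L + L)/6 = -(-25*L*t/8 + L)/6 = -(L - 25*L*t/8)/6 = -L/6 + 25*L*t/48)
(S(7, 4)*(-7))*2 = (((1/48)*4*(-8 + 25*7))*(-7))*2 = (((1/48)*4*(-8 + 175))*(-7))*2 = (((1/48)*4*167)*(-7))*2 = ((167/12)*(-7))*2 = -1169/12*2 = -1169/6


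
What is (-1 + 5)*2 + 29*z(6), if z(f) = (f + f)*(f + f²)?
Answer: 14624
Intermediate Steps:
z(f) = 2*f*(f + f²) (z(f) = (2*f)*(f + f²) = 2*f*(f + f²))
(-1 + 5)*2 + 29*z(6) = (-1 + 5)*2 + 29*(2*6²*(1 + 6)) = 4*2 + 29*(2*36*7) = 8 + 29*504 = 8 + 14616 = 14624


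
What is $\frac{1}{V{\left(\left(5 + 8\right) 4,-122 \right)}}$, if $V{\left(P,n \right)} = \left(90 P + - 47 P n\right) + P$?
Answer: $\frac{1}{302900} \approx 3.3014 \cdot 10^{-6}$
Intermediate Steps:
$V{\left(P,n \right)} = 91 P - 47 P n$ ($V{\left(P,n \right)} = \left(90 P - 47 P n\right) + P = 91 P - 47 P n$)
$\frac{1}{V{\left(\left(5 + 8\right) 4,-122 \right)}} = \frac{1}{\left(5 + 8\right) 4 \left(91 - -5734\right)} = \frac{1}{13 \cdot 4 \left(91 + 5734\right)} = \frac{1}{52 \cdot 5825} = \frac{1}{302900}$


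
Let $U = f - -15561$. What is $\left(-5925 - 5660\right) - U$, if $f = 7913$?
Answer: $-35059$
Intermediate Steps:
$U = 23474$ ($U = 7913 - -15561 = 7913 + 15561 = 23474$)
$\left(-5925 - 5660\right) - U = \left(-5925 - 5660\right) - 23474 = -11585 - 23474 = -35059$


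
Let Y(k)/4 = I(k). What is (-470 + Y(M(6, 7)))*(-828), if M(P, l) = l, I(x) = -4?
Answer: 402408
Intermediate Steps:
Y(k) = -16 (Y(k) = 4*(-4) = -16)
(-470 + Y(M(6, 7)))*(-828) = (-470 - 16)*(-828) = -486*(-828) = 402408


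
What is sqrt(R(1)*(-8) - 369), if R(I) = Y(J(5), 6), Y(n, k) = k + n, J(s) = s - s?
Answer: I*sqrt(417) ≈ 20.421*I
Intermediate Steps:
J(s) = 0
R(I) = 6 (R(I) = 6 + 0 = 6)
sqrt(R(1)*(-8) - 369) = sqrt(6*(-8) - 369) = sqrt(-48 - 369) = sqrt(-417) = I*sqrt(417)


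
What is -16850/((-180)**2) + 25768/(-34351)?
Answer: -28273951/22259448 ≈ -1.2702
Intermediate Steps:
-16850/((-180)**2) + 25768/(-34351) = -16850/32400 + 25768*(-1/34351) = -16850*1/32400 - 25768/34351 = -337/648 - 25768/34351 = -28273951/22259448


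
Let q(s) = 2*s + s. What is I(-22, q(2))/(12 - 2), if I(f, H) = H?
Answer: 3/5 ≈ 0.60000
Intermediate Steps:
q(s) = 3*s
I(-22, q(2))/(12 - 2) = (3*2)/(12 - 2) = 6/10 = (1/10)*6 = 3/5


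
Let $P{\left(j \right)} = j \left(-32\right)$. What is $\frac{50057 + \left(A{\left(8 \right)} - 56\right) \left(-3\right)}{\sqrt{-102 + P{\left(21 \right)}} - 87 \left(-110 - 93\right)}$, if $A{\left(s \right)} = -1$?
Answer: $\frac{295692236}{103970565} - \frac{50228 i \sqrt{86}}{103970565} \approx 2.844 - 0.0044801 i$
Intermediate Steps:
$P{\left(j \right)} = - 32 j$
$\frac{50057 + \left(A{\left(8 \right)} - 56\right) \left(-3\right)}{\sqrt{-102 + P{\left(21 \right)}} - 87 \left(-110 - 93\right)} = \frac{50057 + \left(-1 - 56\right) \left(-3\right)}{\sqrt{-102 - 672} - 87 \left(-110 - 93\right)} = \frac{50057 - -171}{\sqrt{-102 - 672} - -17661} = \frac{50057 + 171}{\sqrt{-774} + 17661} = \frac{50228}{3 i \sqrt{86} + 17661} = \frac{50228}{17661 + 3 i \sqrt{86}}$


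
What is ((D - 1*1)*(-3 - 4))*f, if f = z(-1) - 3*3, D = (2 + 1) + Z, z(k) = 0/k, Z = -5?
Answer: -189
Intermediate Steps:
z(k) = 0
D = -2 (D = (2 + 1) - 5 = 3 - 5 = -2)
f = -9 (f = 0 - 3*3 = 0 - 9 = -9)
((D - 1*1)*(-3 - 4))*f = ((-2 - 1*1)*(-3 - 4))*(-9) = ((-2 - 1)*(-7))*(-9) = -3*(-7)*(-9) = 21*(-9) = -189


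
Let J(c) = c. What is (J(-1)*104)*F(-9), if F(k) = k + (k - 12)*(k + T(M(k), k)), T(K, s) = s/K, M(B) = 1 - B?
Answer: -103428/5 ≈ -20686.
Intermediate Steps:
T(K, s) = s/K
F(k) = k + (-12 + k)*(k + k/(1 - k)) (F(k) = k + (k - 12)*(k + k/(1 - k)) = k + (-12 + k)*(k + k/(1 - k)))
(J(-1)*104)*F(-9) = (-1*104)*(-9*(23 + (-9)**2 - 13*(-9))/(-1 - 9)) = -(-936)*(23 + 81 + 117)/(-10) = -(-936)*(-1)*221/10 = -104*1989/10 = -103428/5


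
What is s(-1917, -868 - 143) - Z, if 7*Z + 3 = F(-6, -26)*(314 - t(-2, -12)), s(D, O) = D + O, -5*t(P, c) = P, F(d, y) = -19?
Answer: -72673/35 ≈ -2076.4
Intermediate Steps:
t(P, c) = -P/5
Z = -29807/35 (Z = -3/7 + (-19*(314 - (-1)*(-2)/5))/7 = -3/7 + (-19*(314 - 1*⅖))/7 = -3/7 + (-19*(314 - ⅖))/7 = -3/7 + (-19*1568/5)/7 = -3/7 + (⅐)*(-29792/5) = -3/7 - 4256/5 = -29807/35 ≈ -851.63)
s(-1917, -868 - 143) - Z = (-1917 + (-868 - 143)) - 1*(-29807/35) = (-1917 - 1011) + 29807/35 = -2928 + 29807/35 = -72673/35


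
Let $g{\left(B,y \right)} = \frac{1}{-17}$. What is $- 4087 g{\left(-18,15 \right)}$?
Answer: $\frac{4087}{17} \approx 240.41$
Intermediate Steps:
$g{\left(B,y \right)} = - \frac{1}{17}$
$- 4087 g{\left(-18,15 \right)} = \left(-4087\right) \left(- \frac{1}{17}\right) = \frac{4087}{17}$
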